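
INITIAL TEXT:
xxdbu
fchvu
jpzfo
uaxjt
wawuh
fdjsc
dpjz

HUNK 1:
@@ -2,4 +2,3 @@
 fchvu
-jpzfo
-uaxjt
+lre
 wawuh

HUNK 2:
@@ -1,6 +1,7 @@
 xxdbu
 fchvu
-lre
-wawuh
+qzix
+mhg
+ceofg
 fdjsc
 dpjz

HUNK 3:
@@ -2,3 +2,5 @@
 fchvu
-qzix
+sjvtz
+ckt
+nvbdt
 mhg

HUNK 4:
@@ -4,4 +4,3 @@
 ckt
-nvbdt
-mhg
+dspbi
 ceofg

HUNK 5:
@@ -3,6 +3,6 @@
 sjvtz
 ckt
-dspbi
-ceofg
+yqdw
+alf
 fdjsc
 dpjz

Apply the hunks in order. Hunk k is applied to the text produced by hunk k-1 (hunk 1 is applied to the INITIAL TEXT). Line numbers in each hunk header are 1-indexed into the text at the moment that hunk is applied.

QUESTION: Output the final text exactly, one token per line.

Answer: xxdbu
fchvu
sjvtz
ckt
yqdw
alf
fdjsc
dpjz

Derivation:
Hunk 1: at line 2 remove [jpzfo,uaxjt] add [lre] -> 6 lines: xxdbu fchvu lre wawuh fdjsc dpjz
Hunk 2: at line 1 remove [lre,wawuh] add [qzix,mhg,ceofg] -> 7 lines: xxdbu fchvu qzix mhg ceofg fdjsc dpjz
Hunk 3: at line 2 remove [qzix] add [sjvtz,ckt,nvbdt] -> 9 lines: xxdbu fchvu sjvtz ckt nvbdt mhg ceofg fdjsc dpjz
Hunk 4: at line 4 remove [nvbdt,mhg] add [dspbi] -> 8 lines: xxdbu fchvu sjvtz ckt dspbi ceofg fdjsc dpjz
Hunk 5: at line 3 remove [dspbi,ceofg] add [yqdw,alf] -> 8 lines: xxdbu fchvu sjvtz ckt yqdw alf fdjsc dpjz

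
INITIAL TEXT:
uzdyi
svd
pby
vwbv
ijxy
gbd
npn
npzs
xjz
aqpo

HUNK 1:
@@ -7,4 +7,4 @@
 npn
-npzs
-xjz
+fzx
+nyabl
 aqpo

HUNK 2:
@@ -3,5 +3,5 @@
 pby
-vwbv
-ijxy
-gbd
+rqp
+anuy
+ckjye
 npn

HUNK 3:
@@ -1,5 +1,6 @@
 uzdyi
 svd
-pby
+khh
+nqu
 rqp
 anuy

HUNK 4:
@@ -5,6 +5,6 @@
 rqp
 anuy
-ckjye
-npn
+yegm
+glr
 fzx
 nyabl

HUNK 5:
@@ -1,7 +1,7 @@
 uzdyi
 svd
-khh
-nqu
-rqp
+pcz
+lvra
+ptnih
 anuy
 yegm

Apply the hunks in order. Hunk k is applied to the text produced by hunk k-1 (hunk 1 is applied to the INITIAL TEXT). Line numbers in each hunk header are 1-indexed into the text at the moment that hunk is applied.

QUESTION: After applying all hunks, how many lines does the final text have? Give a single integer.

Answer: 11

Derivation:
Hunk 1: at line 7 remove [npzs,xjz] add [fzx,nyabl] -> 10 lines: uzdyi svd pby vwbv ijxy gbd npn fzx nyabl aqpo
Hunk 2: at line 3 remove [vwbv,ijxy,gbd] add [rqp,anuy,ckjye] -> 10 lines: uzdyi svd pby rqp anuy ckjye npn fzx nyabl aqpo
Hunk 3: at line 1 remove [pby] add [khh,nqu] -> 11 lines: uzdyi svd khh nqu rqp anuy ckjye npn fzx nyabl aqpo
Hunk 4: at line 5 remove [ckjye,npn] add [yegm,glr] -> 11 lines: uzdyi svd khh nqu rqp anuy yegm glr fzx nyabl aqpo
Hunk 5: at line 1 remove [khh,nqu,rqp] add [pcz,lvra,ptnih] -> 11 lines: uzdyi svd pcz lvra ptnih anuy yegm glr fzx nyabl aqpo
Final line count: 11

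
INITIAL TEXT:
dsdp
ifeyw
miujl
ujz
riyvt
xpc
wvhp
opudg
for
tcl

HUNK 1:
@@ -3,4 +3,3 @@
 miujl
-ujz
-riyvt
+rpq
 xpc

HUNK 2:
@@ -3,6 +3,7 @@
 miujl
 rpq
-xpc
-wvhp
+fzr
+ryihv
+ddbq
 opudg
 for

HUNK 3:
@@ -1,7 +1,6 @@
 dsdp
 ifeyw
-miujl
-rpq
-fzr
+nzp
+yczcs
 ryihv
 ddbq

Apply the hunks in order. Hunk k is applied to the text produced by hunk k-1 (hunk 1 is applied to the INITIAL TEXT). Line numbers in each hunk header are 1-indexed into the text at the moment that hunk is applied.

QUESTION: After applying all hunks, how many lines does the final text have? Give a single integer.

Answer: 9

Derivation:
Hunk 1: at line 3 remove [ujz,riyvt] add [rpq] -> 9 lines: dsdp ifeyw miujl rpq xpc wvhp opudg for tcl
Hunk 2: at line 3 remove [xpc,wvhp] add [fzr,ryihv,ddbq] -> 10 lines: dsdp ifeyw miujl rpq fzr ryihv ddbq opudg for tcl
Hunk 3: at line 1 remove [miujl,rpq,fzr] add [nzp,yczcs] -> 9 lines: dsdp ifeyw nzp yczcs ryihv ddbq opudg for tcl
Final line count: 9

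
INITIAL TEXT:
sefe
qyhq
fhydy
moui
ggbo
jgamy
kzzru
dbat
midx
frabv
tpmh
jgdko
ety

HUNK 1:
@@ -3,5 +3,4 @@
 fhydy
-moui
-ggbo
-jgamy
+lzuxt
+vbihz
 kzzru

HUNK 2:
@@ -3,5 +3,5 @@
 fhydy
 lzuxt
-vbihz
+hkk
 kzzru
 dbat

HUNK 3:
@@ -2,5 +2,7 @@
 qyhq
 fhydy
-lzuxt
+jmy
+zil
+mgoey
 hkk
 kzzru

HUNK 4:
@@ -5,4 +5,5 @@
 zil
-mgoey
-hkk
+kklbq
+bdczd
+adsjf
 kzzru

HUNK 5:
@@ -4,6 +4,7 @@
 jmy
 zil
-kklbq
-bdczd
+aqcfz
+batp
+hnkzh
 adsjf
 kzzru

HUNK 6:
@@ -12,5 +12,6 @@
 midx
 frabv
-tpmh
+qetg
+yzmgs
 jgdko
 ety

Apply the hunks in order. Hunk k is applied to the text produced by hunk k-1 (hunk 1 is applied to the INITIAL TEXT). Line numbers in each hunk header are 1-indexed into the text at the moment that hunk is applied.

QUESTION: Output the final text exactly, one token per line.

Hunk 1: at line 3 remove [moui,ggbo,jgamy] add [lzuxt,vbihz] -> 12 lines: sefe qyhq fhydy lzuxt vbihz kzzru dbat midx frabv tpmh jgdko ety
Hunk 2: at line 3 remove [vbihz] add [hkk] -> 12 lines: sefe qyhq fhydy lzuxt hkk kzzru dbat midx frabv tpmh jgdko ety
Hunk 3: at line 2 remove [lzuxt] add [jmy,zil,mgoey] -> 14 lines: sefe qyhq fhydy jmy zil mgoey hkk kzzru dbat midx frabv tpmh jgdko ety
Hunk 4: at line 5 remove [mgoey,hkk] add [kklbq,bdczd,adsjf] -> 15 lines: sefe qyhq fhydy jmy zil kklbq bdczd adsjf kzzru dbat midx frabv tpmh jgdko ety
Hunk 5: at line 4 remove [kklbq,bdczd] add [aqcfz,batp,hnkzh] -> 16 lines: sefe qyhq fhydy jmy zil aqcfz batp hnkzh adsjf kzzru dbat midx frabv tpmh jgdko ety
Hunk 6: at line 12 remove [tpmh] add [qetg,yzmgs] -> 17 lines: sefe qyhq fhydy jmy zil aqcfz batp hnkzh adsjf kzzru dbat midx frabv qetg yzmgs jgdko ety

Answer: sefe
qyhq
fhydy
jmy
zil
aqcfz
batp
hnkzh
adsjf
kzzru
dbat
midx
frabv
qetg
yzmgs
jgdko
ety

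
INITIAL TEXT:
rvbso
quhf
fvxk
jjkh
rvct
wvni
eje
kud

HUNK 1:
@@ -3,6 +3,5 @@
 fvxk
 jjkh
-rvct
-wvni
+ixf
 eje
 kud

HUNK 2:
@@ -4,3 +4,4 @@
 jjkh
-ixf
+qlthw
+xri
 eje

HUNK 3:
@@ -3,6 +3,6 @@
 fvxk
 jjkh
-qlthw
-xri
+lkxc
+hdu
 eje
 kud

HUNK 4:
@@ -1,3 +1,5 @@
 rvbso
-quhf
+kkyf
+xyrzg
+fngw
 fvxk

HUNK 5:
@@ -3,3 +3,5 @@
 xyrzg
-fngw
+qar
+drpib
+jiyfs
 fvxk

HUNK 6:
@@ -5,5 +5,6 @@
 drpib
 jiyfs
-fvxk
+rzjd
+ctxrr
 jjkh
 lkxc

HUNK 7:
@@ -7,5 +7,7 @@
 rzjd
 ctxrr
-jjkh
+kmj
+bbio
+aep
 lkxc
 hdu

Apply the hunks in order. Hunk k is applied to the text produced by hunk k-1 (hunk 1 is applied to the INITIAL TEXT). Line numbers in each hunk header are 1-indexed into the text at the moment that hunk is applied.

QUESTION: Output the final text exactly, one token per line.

Hunk 1: at line 3 remove [rvct,wvni] add [ixf] -> 7 lines: rvbso quhf fvxk jjkh ixf eje kud
Hunk 2: at line 4 remove [ixf] add [qlthw,xri] -> 8 lines: rvbso quhf fvxk jjkh qlthw xri eje kud
Hunk 3: at line 3 remove [qlthw,xri] add [lkxc,hdu] -> 8 lines: rvbso quhf fvxk jjkh lkxc hdu eje kud
Hunk 4: at line 1 remove [quhf] add [kkyf,xyrzg,fngw] -> 10 lines: rvbso kkyf xyrzg fngw fvxk jjkh lkxc hdu eje kud
Hunk 5: at line 3 remove [fngw] add [qar,drpib,jiyfs] -> 12 lines: rvbso kkyf xyrzg qar drpib jiyfs fvxk jjkh lkxc hdu eje kud
Hunk 6: at line 5 remove [fvxk] add [rzjd,ctxrr] -> 13 lines: rvbso kkyf xyrzg qar drpib jiyfs rzjd ctxrr jjkh lkxc hdu eje kud
Hunk 7: at line 7 remove [jjkh] add [kmj,bbio,aep] -> 15 lines: rvbso kkyf xyrzg qar drpib jiyfs rzjd ctxrr kmj bbio aep lkxc hdu eje kud

Answer: rvbso
kkyf
xyrzg
qar
drpib
jiyfs
rzjd
ctxrr
kmj
bbio
aep
lkxc
hdu
eje
kud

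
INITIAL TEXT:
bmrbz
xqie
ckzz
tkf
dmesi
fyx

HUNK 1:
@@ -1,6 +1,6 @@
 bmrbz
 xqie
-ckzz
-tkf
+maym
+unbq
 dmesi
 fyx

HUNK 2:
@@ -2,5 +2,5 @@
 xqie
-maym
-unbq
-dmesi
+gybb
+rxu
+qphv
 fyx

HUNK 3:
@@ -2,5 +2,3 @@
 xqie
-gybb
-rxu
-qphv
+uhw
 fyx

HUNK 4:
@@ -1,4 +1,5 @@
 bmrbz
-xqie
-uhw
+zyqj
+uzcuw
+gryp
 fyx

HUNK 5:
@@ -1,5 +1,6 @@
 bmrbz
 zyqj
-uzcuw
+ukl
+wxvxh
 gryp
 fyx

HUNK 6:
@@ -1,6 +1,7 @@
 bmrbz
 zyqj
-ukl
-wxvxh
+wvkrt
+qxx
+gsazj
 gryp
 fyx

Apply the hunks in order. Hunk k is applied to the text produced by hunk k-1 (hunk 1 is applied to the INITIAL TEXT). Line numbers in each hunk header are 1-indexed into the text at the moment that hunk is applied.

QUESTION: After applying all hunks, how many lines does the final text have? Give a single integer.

Hunk 1: at line 1 remove [ckzz,tkf] add [maym,unbq] -> 6 lines: bmrbz xqie maym unbq dmesi fyx
Hunk 2: at line 2 remove [maym,unbq,dmesi] add [gybb,rxu,qphv] -> 6 lines: bmrbz xqie gybb rxu qphv fyx
Hunk 3: at line 2 remove [gybb,rxu,qphv] add [uhw] -> 4 lines: bmrbz xqie uhw fyx
Hunk 4: at line 1 remove [xqie,uhw] add [zyqj,uzcuw,gryp] -> 5 lines: bmrbz zyqj uzcuw gryp fyx
Hunk 5: at line 1 remove [uzcuw] add [ukl,wxvxh] -> 6 lines: bmrbz zyqj ukl wxvxh gryp fyx
Hunk 6: at line 1 remove [ukl,wxvxh] add [wvkrt,qxx,gsazj] -> 7 lines: bmrbz zyqj wvkrt qxx gsazj gryp fyx
Final line count: 7

Answer: 7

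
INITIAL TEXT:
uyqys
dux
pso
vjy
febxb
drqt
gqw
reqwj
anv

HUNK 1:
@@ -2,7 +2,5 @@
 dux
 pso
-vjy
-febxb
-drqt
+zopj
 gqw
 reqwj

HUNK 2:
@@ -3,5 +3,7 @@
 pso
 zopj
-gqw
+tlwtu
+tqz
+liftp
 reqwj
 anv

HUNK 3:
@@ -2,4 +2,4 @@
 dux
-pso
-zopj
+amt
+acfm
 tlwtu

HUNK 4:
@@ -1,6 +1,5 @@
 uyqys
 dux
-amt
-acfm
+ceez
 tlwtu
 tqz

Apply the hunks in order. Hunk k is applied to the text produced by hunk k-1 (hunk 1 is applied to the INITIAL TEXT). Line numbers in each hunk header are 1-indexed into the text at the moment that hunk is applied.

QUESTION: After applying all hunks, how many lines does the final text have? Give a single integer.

Answer: 8

Derivation:
Hunk 1: at line 2 remove [vjy,febxb,drqt] add [zopj] -> 7 lines: uyqys dux pso zopj gqw reqwj anv
Hunk 2: at line 3 remove [gqw] add [tlwtu,tqz,liftp] -> 9 lines: uyqys dux pso zopj tlwtu tqz liftp reqwj anv
Hunk 3: at line 2 remove [pso,zopj] add [amt,acfm] -> 9 lines: uyqys dux amt acfm tlwtu tqz liftp reqwj anv
Hunk 4: at line 1 remove [amt,acfm] add [ceez] -> 8 lines: uyqys dux ceez tlwtu tqz liftp reqwj anv
Final line count: 8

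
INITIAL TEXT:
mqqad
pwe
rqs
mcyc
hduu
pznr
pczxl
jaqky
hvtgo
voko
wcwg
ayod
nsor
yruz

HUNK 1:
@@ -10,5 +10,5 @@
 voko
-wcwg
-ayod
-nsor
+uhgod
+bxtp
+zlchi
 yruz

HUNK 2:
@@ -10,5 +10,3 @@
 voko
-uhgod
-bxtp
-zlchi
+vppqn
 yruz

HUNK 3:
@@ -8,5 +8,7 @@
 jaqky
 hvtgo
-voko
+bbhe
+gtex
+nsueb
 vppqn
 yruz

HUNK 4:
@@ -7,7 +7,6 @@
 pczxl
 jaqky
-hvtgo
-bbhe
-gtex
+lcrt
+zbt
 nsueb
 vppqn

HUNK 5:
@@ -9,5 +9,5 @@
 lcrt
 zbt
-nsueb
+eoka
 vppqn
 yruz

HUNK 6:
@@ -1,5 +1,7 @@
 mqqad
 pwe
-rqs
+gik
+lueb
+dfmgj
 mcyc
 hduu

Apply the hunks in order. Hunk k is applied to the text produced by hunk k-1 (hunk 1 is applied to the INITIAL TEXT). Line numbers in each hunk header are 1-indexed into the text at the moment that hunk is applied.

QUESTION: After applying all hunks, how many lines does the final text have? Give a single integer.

Answer: 15

Derivation:
Hunk 1: at line 10 remove [wcwg,ayod,nsor] add [uhgod,bxtp,zlchi] -> 14 lines: mqqad pwe rqs mcyc hduu pznr pczxl jaqky hvtgo voko uhgod bxtp zlchi yruz
Hunk 2: at line 10 remove [uhgod,bxtp,zlchi] add [vppqn] -> 12 lines: mqqad pwe rqs mcyc hduu pznr pczxl jaqky hvtgo voko vppqn yruz
Hunk 3: at line 8 remove [voko] add [bbhe,gtex,nsueb] -> 14 lines: mqqad pwe rqs mcyc hduu pznr pczxl jaqky hvtgo bbhe gtex nsueb vppqn yruz
Hunk 4: at line 7 remove [hvtgo,bbhe,gtex] add [lcrt,zbt] -> 13 lines: mqqad pwe rqs mcyc hduu pznr pczxl jaqky lcrt zbt nsueb vppqn yruz
Hunk 5: at line 9 remove [nsueb] add [eoka] -> 13 lines: mqqad pwe rqs mcyc hduu pznr pczxl jaqky lcrt zbt eoka vppqn yruz
Hunk 6: at line 1 remove [rqs] add [gik,lueb,dfmgj] -> 15 lines: mqqad pwe gik lueb dfmgj mcyc hduu pznr pczxl jaqky lcrt zbt eoka vppqn yruz
Final line count: 15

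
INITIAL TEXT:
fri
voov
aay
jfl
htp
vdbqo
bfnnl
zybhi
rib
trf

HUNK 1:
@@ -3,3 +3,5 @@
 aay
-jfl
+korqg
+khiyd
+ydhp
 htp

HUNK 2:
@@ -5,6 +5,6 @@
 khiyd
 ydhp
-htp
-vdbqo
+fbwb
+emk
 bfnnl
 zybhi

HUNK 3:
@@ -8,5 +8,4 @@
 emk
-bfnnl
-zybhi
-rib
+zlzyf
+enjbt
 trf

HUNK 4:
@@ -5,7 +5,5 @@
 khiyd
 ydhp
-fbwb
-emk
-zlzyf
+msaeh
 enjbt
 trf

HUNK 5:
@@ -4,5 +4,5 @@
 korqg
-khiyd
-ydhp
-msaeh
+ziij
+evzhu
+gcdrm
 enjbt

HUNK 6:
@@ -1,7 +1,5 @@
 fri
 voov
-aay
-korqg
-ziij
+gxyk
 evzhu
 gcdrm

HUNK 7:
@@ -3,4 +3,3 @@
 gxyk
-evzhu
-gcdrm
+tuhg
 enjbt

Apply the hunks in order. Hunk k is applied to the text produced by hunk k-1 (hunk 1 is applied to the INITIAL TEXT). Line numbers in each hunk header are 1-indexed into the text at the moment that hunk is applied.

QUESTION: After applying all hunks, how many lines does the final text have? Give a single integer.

Hunk 1: at line 3 remove [jfl] add [korqg,khiyd,ydhp] -> 12 lines: fri voov aay korqg khiyd ydhp htp vdbqo bfnnl zybhi rib trf
Hunk 2: at line 5 remove [htp,vdbqo] add [fbwb,emk] -> 12 lines: fri voov aay korqg khiyd ydhp fbwb emk bfnnl zybhi rib trf
Hunk 3: at line 8 remove [bfnnl,zybhi,rib] add [zlzyf,enjbt] -> 11 lines: fri voov aay korqg khiyd ydhp fbwb emk zlzyf enjbt trf
Hunk 4: at line 5 remove [fbwb,emk,zlzyf] add [msaeh] -> 9 lines: fri voov aay korqg khiyd ydhp msaeh enjbt trf
Hunk 5: at line 4 remove [khiyd,ydhp,msaeh] add [ziij,evzhu,gcdrm] -> 9 lines: fri voov aay korqg ziij evzhu gcdrm enjbt trf
Hunk 6: at line 1 remove [aay,korqg,ziij] add [gxyk] -> 7 lines: fri voov gxyk evzhu gcdrm enjbt trf
Hunk 7: at line 3 remove [evzhu,gcdrm] add [tuhg] -> 6 lines: fri voov gxyk tuhg enjbt trf
Final line count: 6

Answer: 6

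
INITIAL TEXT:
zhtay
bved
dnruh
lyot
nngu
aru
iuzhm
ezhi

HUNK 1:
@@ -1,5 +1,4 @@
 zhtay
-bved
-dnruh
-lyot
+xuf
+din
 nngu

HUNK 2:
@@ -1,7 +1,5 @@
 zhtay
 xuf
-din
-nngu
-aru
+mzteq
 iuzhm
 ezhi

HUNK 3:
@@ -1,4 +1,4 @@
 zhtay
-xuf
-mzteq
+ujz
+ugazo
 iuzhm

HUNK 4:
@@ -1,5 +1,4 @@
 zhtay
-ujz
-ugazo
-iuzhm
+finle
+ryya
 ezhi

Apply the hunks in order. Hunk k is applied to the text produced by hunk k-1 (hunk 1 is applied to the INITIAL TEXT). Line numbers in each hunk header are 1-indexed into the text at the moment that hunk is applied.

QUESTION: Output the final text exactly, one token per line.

Hunk 1: at line 1 remove [bved,dnruh,lyot] add [xuf,din] -> 7 lines: zhtay xuf din nngu aru iuzhm ezhi
Hunk 2: at line 1 remove [din,nngu,aru] add [mzteq] -> 5 lines: zhtay xuf mzteq iuzhm ezhi
Hunk 3: at line 1 remove [xuf,mzteq] add [ujz,ugazo] -> 5 lines: zhtay ujz ugazo iuzhm ezhi
Hunk 4: at line 1 remove [ujz,ugazo,iuzhm] add [finle,ryya] -> 4 lines: zhtay finle ryya ezhi

Answer: zhtay
finle
ryya
ezhi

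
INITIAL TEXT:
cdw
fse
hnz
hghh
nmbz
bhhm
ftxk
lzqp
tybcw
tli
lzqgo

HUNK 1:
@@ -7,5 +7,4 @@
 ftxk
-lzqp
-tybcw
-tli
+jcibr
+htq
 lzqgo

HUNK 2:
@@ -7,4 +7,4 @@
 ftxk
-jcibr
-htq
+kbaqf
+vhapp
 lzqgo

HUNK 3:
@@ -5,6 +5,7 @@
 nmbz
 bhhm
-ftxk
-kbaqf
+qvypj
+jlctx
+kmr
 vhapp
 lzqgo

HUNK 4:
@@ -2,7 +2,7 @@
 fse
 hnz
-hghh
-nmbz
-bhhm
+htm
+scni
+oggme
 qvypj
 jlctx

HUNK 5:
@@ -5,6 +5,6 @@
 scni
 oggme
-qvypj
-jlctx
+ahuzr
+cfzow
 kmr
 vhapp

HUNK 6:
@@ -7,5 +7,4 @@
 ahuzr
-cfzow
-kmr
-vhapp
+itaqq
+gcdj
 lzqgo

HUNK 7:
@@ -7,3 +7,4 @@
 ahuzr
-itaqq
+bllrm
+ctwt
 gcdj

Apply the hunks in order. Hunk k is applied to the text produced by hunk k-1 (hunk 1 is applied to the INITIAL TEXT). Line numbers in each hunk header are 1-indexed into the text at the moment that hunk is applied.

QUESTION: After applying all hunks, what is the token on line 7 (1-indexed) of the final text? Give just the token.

Hunk 1: at line 7 remove [lzqp,tybcw,tli] add [jcibr,htq] -> 10 lines: cdw fse hnz hghh nmbz bhhm ftxk jcibr htq lzqgo
Hunk 2: at line 7 remove [jcibr,htq] add [kbaqf,vhapp] -> 10 lines: cdw fse hnz hghh nmbz bhhm ftxk kbaqf vhapp lzqgo
Hunk 3: at line 5 remove [ftxk,kbaqf] add [qvypj,jlctx,kmr] -> 11 lines: cdw fse hnz hghh nmbz bhhm qvypj jlctx kmr vhapp lzqgo
Hunk 4: at line 2 remove [hghh,nmbz,bhhm] add [htm,scni,oggme] -> 11 lines: cdw fse hnz htm scni oggme qvypj jlctx kmr vhapp lzqgo
Hunk 5: at line 5 remove [qvypj,jlctx] add [ahuzr,cfzow] -> 11 lines: cdw fse hnz htm scni oggme ahuzr cfzow kmr vhapp lzqgo
Hunk 6: at line 7 remove [cfzow,kmr,vhapp] add [itaqq,gcdj] -> 10 lines: cdw fse hnz htm scni oggme ahuzr itaqq gcdj lzqgo
Hunk 7: at line 7 remove [itaqq] add [bllrm,ctwt] -> 11 lines: cdw fse hnz htm scni oggme ahuzr bllrm ctwt gcdj lzqgo
Final line 7: ahuzr

Answer: ahuzr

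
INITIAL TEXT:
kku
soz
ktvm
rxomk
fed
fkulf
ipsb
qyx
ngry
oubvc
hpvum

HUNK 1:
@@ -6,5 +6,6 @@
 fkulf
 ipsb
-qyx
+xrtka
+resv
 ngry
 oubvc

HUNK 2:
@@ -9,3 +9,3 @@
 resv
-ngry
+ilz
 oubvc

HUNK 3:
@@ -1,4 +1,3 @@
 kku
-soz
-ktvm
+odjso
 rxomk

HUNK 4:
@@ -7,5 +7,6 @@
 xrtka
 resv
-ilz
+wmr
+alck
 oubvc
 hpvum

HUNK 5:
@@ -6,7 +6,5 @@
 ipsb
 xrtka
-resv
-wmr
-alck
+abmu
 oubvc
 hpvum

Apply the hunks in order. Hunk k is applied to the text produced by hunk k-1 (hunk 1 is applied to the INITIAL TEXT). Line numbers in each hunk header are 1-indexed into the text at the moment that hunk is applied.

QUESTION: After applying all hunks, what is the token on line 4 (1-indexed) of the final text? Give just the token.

Answer: fed

Derivation:
Hunk 1: at line 6 remove [qyx] add [xrtka,resv] -> 12 lines: kku soz ktvm rxomk fed fkulf ipsb xrtka resv ngry oubvc hpvum
Hunk 2: at line 9 remove [ngry] add [ilz] -> 12 lines: kku soz ktvm rxomk fed fkulf ipsb xrtka resv ilz oubvc hpvum
Hunk 3: at line 1 remove [soz,ktvm] add [odjso] -> 11 lines: kku odjso rxomk fed fkulf ipsb xrtka resv ilz oubvc hpvum
Hunk 4: at line 7 remove [ilz] add [wmr,alck] -> 12 lines: kku odjso rxomk fed fkulf ipsb xrtka resv wmr alck oubvc hpvum
Hunk 5: at line 6 remove [resv,wmr,alck] add [abmu] -> 10 lines: kku odjso rxomk fed fkulf ipsb xrtka abmu oubvc hpvum
Final line 4: fed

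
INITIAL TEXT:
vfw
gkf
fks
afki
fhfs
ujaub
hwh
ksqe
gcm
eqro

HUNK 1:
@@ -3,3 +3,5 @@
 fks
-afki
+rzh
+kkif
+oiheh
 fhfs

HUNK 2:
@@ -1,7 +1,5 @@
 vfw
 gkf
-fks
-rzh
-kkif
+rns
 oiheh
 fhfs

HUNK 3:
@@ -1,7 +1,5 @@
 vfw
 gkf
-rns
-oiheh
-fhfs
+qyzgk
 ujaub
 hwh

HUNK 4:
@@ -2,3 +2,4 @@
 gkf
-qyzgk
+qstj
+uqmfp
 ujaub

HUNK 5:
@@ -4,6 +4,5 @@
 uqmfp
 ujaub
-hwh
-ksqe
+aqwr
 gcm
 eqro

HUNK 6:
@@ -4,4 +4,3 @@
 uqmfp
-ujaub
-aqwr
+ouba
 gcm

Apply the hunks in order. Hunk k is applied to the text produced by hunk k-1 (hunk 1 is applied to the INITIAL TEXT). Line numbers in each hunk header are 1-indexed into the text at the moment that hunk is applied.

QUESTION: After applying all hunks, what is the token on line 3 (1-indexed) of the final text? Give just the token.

Hunk 1: at line 3 remove [afki] add [rzh,kkif,oiheh] -> 12 lines: vfw gkf fks rzh kkif oiheh fhfs ujaub hwh ksqe gcm eqro
Hunk 2: at line 1 remove [fks,rzh,kkif] add [rns] -> 10 lines: vfw gkf rns oiheh fhfs ujaub hwh ksqe gcm eqro
Hunk 3: at line 1 remove [rns,oiheh,fhfs] add [qyzgk] -> 8 lines: vfw gkf qyzgk ujaub hwh ksqe gcm eqro
Hunk 4: at line 2 remove [qyzgk] add [qstj,uqmfp] -> 9 lines: vfw gkf qstj uqmfp ujaub hwh ksqe gcm eqro
Hunk 5: at line 4 remove [hwh,ksqe] add [aqwr] -> 8 lines: vfw gkf qstj uqmfp ujaub aqwr gcm eqro
Hunk 6: at line 4 remove [ujaub,aqwr] add [ouba] -> 7 lines: vfw gkf qstj uqmfp ouba gcm eqro
Final line 3: qstj

Answer: qstj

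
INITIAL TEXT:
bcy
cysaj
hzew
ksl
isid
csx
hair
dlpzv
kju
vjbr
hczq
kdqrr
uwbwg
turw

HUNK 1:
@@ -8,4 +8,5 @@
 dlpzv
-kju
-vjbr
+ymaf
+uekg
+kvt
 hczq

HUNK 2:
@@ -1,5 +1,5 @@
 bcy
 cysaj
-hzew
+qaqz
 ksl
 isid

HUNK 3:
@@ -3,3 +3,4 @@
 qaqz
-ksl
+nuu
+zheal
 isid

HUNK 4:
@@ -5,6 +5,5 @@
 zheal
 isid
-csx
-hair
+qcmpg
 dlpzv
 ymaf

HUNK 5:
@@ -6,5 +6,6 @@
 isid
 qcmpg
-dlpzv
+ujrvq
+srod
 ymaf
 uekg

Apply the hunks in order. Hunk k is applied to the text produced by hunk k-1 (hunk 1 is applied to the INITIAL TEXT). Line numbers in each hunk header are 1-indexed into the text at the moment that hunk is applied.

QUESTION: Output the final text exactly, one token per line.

Hunk 1: at line 8 remove [kju,vjbr] add [ymaf,uekg,kvt] -> 15 lines: bcy cysaj hzew ksl isid csx hair dlpzv ymaf uekg kvt hczq kdqrr uwbwg turw
Hunk 2: at line 1 remove [hzew] add [qaqz] -> 15 lines: bcy cysaj qaqz ksl isid csx hair dlpzv ymaf uekg kvt hczq kdqrr uwbwg turw
Hunk 3: at line 3 remove [ksl] add [nuu,zheal] -> 16 lines: bcy cysaj qaqz nuu zheal isid csx hair dlpzv ymaf uekg kvt hczq kdqrr uwbwg turw
Hunk 4: at line 5 remove [csx,hair] add [qcmpg] -> 15 lines: bcy cysaj qaqz nuu zheal isid qcmpg dlpzv ymaf uekg kvt hczq kdqrr uwbwg turw
Hunk 5: at line 6 remove [dlpzv] add [ujrvq,srod] -> 16 lines: bcy cysaj qaqz nuu zheal isid qcmpg ujrvq srod ymaf uekg kvt hczq kdqrr uwbwg turw

Answer: bcy
cysaj
qaqz
nuu
zheal
isid
qcmpg
ujrvq
srod
ymaf
uekg
kvt
hczq
kdqrr
uwbwg
turw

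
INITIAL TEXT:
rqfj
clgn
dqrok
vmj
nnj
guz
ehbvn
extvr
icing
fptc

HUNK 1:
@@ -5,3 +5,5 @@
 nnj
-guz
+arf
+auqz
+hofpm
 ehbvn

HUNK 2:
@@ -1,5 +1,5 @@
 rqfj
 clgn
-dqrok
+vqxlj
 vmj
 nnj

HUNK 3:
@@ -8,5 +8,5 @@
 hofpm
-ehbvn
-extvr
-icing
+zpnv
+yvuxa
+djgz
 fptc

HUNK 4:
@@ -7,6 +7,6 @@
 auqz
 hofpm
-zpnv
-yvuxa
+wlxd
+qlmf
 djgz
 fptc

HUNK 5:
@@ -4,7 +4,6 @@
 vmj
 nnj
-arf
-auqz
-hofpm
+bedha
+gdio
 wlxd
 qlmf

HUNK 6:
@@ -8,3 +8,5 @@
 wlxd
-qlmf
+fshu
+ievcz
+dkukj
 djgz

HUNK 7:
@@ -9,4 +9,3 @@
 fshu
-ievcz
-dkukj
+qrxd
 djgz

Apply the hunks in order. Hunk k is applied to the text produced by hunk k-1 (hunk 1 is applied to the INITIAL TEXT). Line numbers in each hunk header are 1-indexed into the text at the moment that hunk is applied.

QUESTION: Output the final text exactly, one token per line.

Hunk 1: at line 5 remove [guz] add [arf,auqz,hofpm] -> 12 lines: rqfj clgn dqrok vmj nnj arf auqz hofpm ehbvn extvr icing fptc
Hunk 2: at line 1 remove [dqrok] add [vqxlj] -> 12 lines: rqfj clgn vqxlj vmj nnj arf auqz hofpm ehbvn extvr icing fptc
Hunk 3: at line 8 remove [ehbvn,extvr,icing] add [zpnv,yvuxa,djgz] -> 12 lines: rqfj clgn vqxlj vmj nnj arf auqz hofpm zpnv yvuxa djgz fptc
Hunk 4: at line 7 remove [zpnv,yvuxa] add [wlxd,qlmf] -> 12 lines: rqfj clgn vqxlj vmj nnj arf auqz hofpm wlxd qlmf djgz fptc
Hunk 5: at line 4 remove [arf,auqz,hofpm] add [bedha,gdio] -> 11 lines: rqfj clgn vqxlj vmj nnj bedha gdio wlxd qlmf djgz fptc
Hunk 6: at line 8 remove [qlmf] add [fshu,ievcz,dkukj] -> 13 lines: rqfj clgn vqxlj vmj nnj bedha gdio wlxd fshu ievcz dkukj djgz fptc
Hunk 7: at line 9 remove [ievcz,dkukj] add [qrxd] -> 12 lines: rqfj clgn vqxlj vmj nnj bedha gdio wlxd fshu qrxd djgz fptc

Answer: rqfj
clgn
vqxlj
vmj
nnj
bedha
gdio
wlxd
fshu
qrxd
djgz
fptc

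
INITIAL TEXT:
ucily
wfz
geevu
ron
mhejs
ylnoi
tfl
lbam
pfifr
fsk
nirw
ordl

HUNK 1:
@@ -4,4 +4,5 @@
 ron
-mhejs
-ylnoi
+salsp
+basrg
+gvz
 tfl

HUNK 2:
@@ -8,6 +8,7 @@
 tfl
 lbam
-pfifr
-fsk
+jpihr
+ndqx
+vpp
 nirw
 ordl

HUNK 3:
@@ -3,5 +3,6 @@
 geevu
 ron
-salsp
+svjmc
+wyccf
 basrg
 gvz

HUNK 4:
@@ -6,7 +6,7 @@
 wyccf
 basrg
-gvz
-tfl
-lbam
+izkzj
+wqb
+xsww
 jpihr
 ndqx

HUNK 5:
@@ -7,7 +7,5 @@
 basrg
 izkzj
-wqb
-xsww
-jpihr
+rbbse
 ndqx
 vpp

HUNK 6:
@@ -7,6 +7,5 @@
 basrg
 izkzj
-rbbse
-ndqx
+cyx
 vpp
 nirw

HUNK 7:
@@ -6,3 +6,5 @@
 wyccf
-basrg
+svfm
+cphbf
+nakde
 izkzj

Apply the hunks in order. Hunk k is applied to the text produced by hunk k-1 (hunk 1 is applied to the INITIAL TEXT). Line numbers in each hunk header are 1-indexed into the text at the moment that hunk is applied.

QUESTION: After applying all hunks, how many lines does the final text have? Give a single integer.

Answer: 14

Derivation:
Hunk 1: at line 4 remove [mhejs,ylnoi] add [salsp,basrg,gvz] -> 13 lines: ucily wfz geevu ron salsp basrg gvz tfl lbam pfifr fsk nirw ordl
Hunk 2: at line 8 remove [pfifr,fsk] add [jpihr,ndqx,vpp] -> 14 lines: ucily wfz geevu ron salsp basrg gvz tfl lbam jpihr ndqx vpp nirw ordl
Hunk 3: at line 3 remove [salsp] add [svjmc,wyccf] -> 15 lines: ucily wfz geevu ron svjmc wyccf basrg gvz tfl lbam jpihr ndqx vpp nirw ordl
Hunk 4: at line 6 remove [gvz,tfl,lbam] add [izkzj,wqb,xsww] -> 15 lines: ucily wfz geevu ron svjmc wyccf basrg izkzj wqb xsww jpihr ndqx vpp nirw ordl
Hunk 5: at line 7 remove [wqb,xsww,jpihr] add [rbbse] -> 13 lines: ucily wfz geevu ron svjmc wyccf basrg izkzj rbbse ndqx vpp nirw ordl
Hunk 6: at line 7 remove [rbbse,ndqx] add [cyx] -> 12 lines: ucily wfz geevu ron svjmc wyccf basrg izkzj cyx vpp nirw ordl
Hunk 7: at line 6 remove [basrg] add [svfm,cphbf,nakde] -> 14 lines: ucily wfz geevu ron svjmc wyccf svfm cphbf nakde izkzj cyx vpp nirw ordl
Final line count: 14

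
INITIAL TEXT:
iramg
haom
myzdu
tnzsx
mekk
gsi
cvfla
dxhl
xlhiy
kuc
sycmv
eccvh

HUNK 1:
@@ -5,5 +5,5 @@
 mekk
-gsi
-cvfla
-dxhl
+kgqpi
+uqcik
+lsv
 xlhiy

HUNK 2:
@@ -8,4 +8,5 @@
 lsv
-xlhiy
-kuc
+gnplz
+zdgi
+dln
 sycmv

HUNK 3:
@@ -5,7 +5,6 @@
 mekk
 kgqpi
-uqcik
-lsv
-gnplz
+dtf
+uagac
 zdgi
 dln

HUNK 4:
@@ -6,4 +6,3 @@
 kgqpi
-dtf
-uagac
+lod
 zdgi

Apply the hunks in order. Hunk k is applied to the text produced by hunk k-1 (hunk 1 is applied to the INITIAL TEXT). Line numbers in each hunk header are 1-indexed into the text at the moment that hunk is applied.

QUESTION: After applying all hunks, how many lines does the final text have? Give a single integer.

Answer: 11

Derivation:
Hunk 1: at line 5 remove [gsi,cvfla,dxhl] add [kgqpi,uqcik,lsv] -> 12 lines: iramg haom myzdu tnzsx mekk kgqpi uqcik lsv xlhiy kuc sycmv eccvh
Hunk 2: at line 8 remove [xlhiy,kuc] add [gnplz,zdgi,dln] -> 13 lines: iramg haom myzdu tnzsx mekk kgqpi uqcik lsv gnplz zdgi dln sycmv eccvh
Hunk 3: at line 5 remove [uqcik,lsv,gnplz] add [dtf,uagac] -> 12 lines: iramg haom myzdu tnzsx mekk kgqpi dtf uagac zdgi dln sycmv eccvh
Hunk 4: at line 6 remove [dtf,uagac] add [lod] -> 11 lines: iramg haom myzdu tnzsx mekk kgqpi lod zdgi dln sycmv eccvh
Final line count: 11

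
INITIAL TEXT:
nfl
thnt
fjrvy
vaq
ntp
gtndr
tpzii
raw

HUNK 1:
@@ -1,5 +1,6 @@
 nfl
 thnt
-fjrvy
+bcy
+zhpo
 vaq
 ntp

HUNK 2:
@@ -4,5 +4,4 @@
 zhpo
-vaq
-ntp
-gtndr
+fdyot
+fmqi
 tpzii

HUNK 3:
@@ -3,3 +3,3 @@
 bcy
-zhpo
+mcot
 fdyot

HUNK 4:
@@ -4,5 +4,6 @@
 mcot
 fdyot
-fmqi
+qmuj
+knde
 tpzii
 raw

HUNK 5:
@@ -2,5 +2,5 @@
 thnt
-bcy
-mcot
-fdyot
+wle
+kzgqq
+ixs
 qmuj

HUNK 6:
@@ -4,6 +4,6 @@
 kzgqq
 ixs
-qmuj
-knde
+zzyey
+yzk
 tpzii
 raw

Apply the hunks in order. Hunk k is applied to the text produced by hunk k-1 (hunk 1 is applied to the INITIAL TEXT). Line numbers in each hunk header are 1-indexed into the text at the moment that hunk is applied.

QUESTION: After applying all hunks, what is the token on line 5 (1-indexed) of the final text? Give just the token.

Answer: ixs

Derivation:
Hunk 1: at line 1 remove [fjrvy] add [bcy,zhpo] -> 9 lines: nfl thnt bcy zhpo vaq ntp gtndr tpzii raw
Hunk 2: at line 4 remove [vaq,ntp,gtndr] add [fdyot,fmqi] -> 8 lines: nfl thnt bcy zhpo fdyot fmqi tpzii raw
Hunk 3: at line 3 remove [zhpo] add [mcot] -> 8 lines: nfl thnt bcy mcot fdyot fmqi tpzii raw
Hunk 4: at line 4 remove [fmqi] add [qmuj,knde] -> 9 lines: nfl thnt bcy mcot fdyot qmuj knde tpzii raw
Hunk 5: at line 2 remove [bcy,mcot,fdyot] add [wle,kzgqq,ixs] -> 9 lines: nfl thnt wle kzgqq ixs qmuj knde tpzii raw
Hunk 6: at line 4 remove [qmuj,knde] add [zzyey,yzk] -> 9 lines: nfl thnt wle kzgqq ixs zzyey yzk tpzii raw
Final line 5: ixs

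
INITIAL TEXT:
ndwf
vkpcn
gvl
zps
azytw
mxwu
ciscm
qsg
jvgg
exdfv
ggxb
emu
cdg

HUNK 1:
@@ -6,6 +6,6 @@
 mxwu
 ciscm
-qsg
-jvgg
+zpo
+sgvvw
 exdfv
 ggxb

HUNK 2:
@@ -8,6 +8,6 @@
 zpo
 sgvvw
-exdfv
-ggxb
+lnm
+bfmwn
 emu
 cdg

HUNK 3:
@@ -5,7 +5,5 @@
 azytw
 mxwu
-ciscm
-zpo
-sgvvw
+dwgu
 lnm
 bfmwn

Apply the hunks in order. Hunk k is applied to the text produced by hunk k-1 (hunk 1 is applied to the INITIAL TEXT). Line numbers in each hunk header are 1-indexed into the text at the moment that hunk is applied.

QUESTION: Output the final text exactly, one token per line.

Hunk 1: at line 6 remove [qsg,jvgg] add [zpo,sgvvw] -> 13 lines: ndwf vkpcn gvl zps azytw mxwu ciscm zpo sgvvw exdfv ggxb emu cdg
Hunk 2: at line 8 remove [exdfv,ggxb] add [lnm,bfmwn] -> 13 lines: ndwf vkpcn gvl zps azytw mxwu ciscm zpo sgvvw lnm bfmwn emu cdg
Hunk 3: at line 5 remove [ciscm,zpo,sgvvw] add [dwgu] -> 11 lines: ndwf vkpcn gvl zps azytw mxwu dwgu lnm bfmwn emu cdg

Answer: ndwf
vkpcn
gvl
zps
azytw
mxwu
dwgu
lnm
bfmwn
emu
cdg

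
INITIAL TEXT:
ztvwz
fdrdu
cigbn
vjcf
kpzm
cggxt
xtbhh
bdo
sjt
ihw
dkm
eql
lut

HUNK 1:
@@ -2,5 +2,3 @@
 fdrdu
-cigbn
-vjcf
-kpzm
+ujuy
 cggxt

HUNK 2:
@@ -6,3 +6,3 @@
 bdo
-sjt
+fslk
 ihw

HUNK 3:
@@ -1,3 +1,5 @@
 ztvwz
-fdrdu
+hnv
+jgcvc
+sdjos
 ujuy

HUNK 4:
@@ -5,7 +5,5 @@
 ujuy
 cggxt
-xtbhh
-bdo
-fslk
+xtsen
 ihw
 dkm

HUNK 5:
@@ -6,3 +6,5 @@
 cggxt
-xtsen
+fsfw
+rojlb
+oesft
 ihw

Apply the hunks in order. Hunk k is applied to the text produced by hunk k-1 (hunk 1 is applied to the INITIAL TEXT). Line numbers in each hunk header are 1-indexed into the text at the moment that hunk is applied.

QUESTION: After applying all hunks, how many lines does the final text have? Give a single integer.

Hunk 1: at line 2 remove [cigbn,vjcf,kpzm] add [ujuy] -> 11 lines: ztvwz fdrdu ujuy cggxt xtbhh bdo sjt ihw dkm eql lut
Hunk 2: at line 6 remove [sjt] add [fslk] -> 11 lines: ztvwz fdrdu ujuy cggxt xtbhh bdo fslk ihw dkm eql lut
Hunk 3: at line 1 remove [fdrdu] add [hnv,jgcvc,sdjos] -> 13 lines: ztvwz hnv jgcvc sdjos ujuy cggxt xtbhh bdo fslk ihw dkm eql lut
Hunk 4: at line 5 remove [xtbhh,bdo,fslk] add [xtsen] -> 11 lines: ztvwz hnv jgcvc sdjos ujuy cggxt xtsen ihw dkm eql lut
Hunk 5: at line 6 remove [xtsen] add [fsfw,rojlb,oesft] -> 13 lines: ztvwz hnv jgcvc sdjos ujuy cggxt fsfw rojlb oesft ihw dkm eql lut
Final line count: 13

Answer: 13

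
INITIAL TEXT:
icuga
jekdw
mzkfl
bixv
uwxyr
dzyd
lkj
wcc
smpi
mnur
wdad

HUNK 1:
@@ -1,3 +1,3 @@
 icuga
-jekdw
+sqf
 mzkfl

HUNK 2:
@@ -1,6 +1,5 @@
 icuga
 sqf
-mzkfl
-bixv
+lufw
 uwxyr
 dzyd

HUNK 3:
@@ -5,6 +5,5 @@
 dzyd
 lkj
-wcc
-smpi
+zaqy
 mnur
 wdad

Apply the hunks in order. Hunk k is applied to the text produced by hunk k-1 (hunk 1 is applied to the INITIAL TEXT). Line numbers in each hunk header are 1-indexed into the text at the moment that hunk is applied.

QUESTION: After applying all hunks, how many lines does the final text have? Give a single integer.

Answer: 9

Derivation:
Hunk 1: at line 1 remove [jekdw] add [sqf] -> 11 lines: icuga sqf mzkfl bixv uwxyr dzyd lkj wcc smpi mnur wdad
Hunk 2: at line 1 remove [mzkfl,bixv] add [lufw] -> 10 lines: icuga sqf lufw uwxyr dzyd lkj wcc smpi mnur wdad
Hunk 3: at line 5 remove [wcc,smpi] add [zaqy] -> 9 lines: icuga sqf lufw uwxyr dzyd lkj zaqy mnur wdad
Final line count: 9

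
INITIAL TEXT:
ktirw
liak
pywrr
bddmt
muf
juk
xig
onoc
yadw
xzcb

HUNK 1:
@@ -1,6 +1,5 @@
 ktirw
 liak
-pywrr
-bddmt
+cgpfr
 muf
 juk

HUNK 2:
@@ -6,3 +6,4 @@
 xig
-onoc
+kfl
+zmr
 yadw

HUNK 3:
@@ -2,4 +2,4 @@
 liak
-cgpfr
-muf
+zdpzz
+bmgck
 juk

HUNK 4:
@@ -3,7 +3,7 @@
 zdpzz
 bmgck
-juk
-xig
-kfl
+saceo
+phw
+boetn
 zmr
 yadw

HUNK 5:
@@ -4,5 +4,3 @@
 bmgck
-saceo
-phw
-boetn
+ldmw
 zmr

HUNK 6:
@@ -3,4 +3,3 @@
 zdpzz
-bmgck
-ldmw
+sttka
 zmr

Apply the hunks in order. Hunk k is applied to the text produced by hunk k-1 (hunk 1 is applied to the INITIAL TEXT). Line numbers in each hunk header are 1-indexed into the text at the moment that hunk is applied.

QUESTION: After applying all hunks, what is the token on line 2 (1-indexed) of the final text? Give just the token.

Answer: liak

Derivation:
Hunk 1: at line 1 remove [pywrr,bddmt] add [cgpfr] -> 9 lines: ktirw liak cgpfr muf juk xig onoc yadw xzcb
Hunk 2: at line 6 remove [onoc] add [kfl,zmr] -> 10 lines: ktirw liak cgpfr muf juk xig kfl zmr yadw xzcb
Hunk 3: at line 2 remove [cgpfr,muf] add [zdpzz,bmgck] -> 10 lines: ktirw liak zdpzz bmgck juk xig kfl zmr yadw xzcb
Hunk 4: at line 3 remove [juk,xig,kfl] add [saceo,phw,boetn] -> 10 lines: ktirw liak zdpzz bmgck saceo phw boetn zmr yadw xzcb
Hunk 5: at line 4 remove [saceo,phw,boetn] add [ldmw] -> 8 lines: ktirw liak zdpzz bmgck ldmw zmr yadw xzcb
Hunk 6: at line 3 remove [bmgck,ldmw] add [sttka] -> 7 lines: ktirw liak zdpzz sttka zmr yadw xzcb
Final line 2: liak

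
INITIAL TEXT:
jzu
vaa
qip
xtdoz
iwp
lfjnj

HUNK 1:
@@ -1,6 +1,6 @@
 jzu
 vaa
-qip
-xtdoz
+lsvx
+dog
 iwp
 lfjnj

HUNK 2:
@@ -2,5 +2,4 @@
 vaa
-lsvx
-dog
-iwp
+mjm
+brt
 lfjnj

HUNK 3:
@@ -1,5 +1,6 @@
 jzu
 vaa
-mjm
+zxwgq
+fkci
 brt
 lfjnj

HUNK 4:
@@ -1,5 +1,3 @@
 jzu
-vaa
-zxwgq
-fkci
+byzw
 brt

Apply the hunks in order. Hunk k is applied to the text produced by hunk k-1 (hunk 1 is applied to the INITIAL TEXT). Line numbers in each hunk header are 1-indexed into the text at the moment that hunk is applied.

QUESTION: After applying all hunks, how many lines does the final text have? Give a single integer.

Hunk 1: at line 1 remove [qip,xtdoz] add [lsvx,dog] -> 6 lines: jzu vaa lsvx dog iwp lfjnj
Hunk 2: at line 2 remove [lsvx,dog,iwp] add [mjm,brt] -> 5 lines: jzu vaa mjm brt lfjnj
Hunk 3: at line 1 remove [mjm] add [zxwgq,fkci] -> 6 lines: jzu vaa zxwgq fkci brt lfjnj
Hunk 4: at line 1 remove [vaa,zxwgq,fkci] add [byzw] -> 4 lines: jzu byzw brt lfjnj
Final line count: 4

Answer: 4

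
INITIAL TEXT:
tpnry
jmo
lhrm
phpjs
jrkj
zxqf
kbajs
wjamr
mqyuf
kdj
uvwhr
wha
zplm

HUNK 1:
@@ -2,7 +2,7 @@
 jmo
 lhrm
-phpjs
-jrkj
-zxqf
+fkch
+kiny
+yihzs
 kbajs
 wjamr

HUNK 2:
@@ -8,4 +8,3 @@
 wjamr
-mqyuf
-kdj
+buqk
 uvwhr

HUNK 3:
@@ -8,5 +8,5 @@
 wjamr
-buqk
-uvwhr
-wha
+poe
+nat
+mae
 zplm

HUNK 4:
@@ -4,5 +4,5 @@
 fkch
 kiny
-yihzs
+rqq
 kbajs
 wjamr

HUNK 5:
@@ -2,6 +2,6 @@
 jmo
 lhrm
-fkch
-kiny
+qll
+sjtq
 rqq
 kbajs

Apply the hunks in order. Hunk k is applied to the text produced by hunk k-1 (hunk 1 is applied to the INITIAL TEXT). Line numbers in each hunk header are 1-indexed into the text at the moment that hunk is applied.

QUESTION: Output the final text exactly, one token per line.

Answer: tpnry
jmo
lhrm
qll
sjtq
rqq
kbajs
wjamr
poe
nat
mae
zplm

Derivation:
Hunk 1: at line 2 remove [phpjs,jrkj,zxqf] add [fkch,kiny,yihzs] -> 13 lines: tpnry jmo lhrm fkch kiny yihzs kbajs wjamr mqyuf kdj uvwhr wha zplm
Hunk 2: at line 8 remove [mqyuf,kdj] add [buqk] -> 12 lines: tpnry jmo lhrm fkch kiny yihzs kbajs wjamr buqk uvwhr wha zplm
Hunk 3: at line 8 remove [buqk,uvwhr,wha] add [poe,nat,mae] -> 12 lines: tpnry jmo lhrm fkch kiny yihzs kbajs wjamr poe nat mae zplm
Hunk 4: at line 4 remove [yihzs] add [rqq] -> 12 lines: tpnry jmo lhrm fkch kiny rqq kbajs wjamr poe nat mae zplm
Hunk 5: at line 2 remove [fkch,kiny] add [qll,sjtq] -> 12 lines: tpnry jmo lhrm qll sjtq rqq kbajs wjamr poe nat mae zplm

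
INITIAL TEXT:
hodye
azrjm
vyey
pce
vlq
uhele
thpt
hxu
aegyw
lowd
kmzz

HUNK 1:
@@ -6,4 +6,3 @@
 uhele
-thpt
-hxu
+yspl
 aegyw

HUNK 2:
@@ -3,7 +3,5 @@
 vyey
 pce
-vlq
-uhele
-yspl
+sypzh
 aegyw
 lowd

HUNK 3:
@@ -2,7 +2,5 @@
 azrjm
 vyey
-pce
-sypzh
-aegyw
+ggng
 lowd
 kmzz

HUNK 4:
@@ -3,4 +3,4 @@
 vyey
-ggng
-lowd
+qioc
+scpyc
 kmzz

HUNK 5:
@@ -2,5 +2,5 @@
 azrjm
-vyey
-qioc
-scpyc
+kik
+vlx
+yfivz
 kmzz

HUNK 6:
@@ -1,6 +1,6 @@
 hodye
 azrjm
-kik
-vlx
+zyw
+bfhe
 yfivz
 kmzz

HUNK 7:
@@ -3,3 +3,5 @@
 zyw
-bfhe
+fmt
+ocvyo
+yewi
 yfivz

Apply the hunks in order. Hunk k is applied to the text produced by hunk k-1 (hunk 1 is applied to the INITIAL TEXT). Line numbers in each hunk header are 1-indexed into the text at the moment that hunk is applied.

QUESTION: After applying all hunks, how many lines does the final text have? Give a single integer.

Answer: 8

Derivation:
Hunk 1: at line 6 remove [thpt,hxu] add [yspl] -> 10 lines: hodye azrjm vyey pce vlq uhele yspl aegyw lowd kmzz
Hunk 2: at line 3 remove [vlq,uhele,yspl] add [sypzh] -> 8 lines: hodye azrjm vyey pce sypzh aegyw lowd kmzz
Hunk 3: at line 2 remove [pce,sypzh,aegyw] add [ggng] -> 6 lines: hodye azrjm vyey ggng lowd kmzz
Hunk 4: at line 3 remove [ggng,lowd] add [qioc,scpyc] -> 6 lines: hodye azrjm vyey qioc scpyc kmzz
Hunk 5: at line 2 remove [vyey,qioc,scpyc] add [kik,vlx,yfivz] -> 6 lines: hodye azrjm kik vlx yfivz kmzz
Hunk 6: at line 1 remove [kik,vlx] add [zyw,bfhe] -> 6 lines: hodye azrjm zyw bfhe yfivz kmzz
Hunk 7: at line 3 remove [bfhe] add [fmt,ocvyo,yewi] -> 8 lines: hodye azrjm zyw fmt ocvyo yewi yfivz kmzz
Final line count: 8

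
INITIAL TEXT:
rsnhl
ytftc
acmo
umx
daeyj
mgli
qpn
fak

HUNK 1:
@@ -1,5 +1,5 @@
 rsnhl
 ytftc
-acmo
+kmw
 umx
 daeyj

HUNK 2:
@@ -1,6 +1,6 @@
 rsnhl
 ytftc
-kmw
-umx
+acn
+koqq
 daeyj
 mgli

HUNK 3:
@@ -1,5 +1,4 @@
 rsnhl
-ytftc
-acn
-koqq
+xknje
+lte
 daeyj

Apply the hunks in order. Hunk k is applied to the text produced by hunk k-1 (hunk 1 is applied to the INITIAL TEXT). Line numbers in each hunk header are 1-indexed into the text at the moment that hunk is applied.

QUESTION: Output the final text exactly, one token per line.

Hunk 1: at line 1 remove [acmo] add [kmw] -> 8 lines: rsnhl ytftc kmw umx daeyj mgli qpn fak
Hunk 2: at line 1 remove [kmw,umx] add [acn,koqq] -> 8 lines: rsnhl ytftc acn koqq daeyj mgli qpn fak
Hunk 3: at line 1 remove [ytftc,acn,koqq] add [xknje,lte] -> 7 lines: rsnhl xknje lte daeyj mgli qpn fak

Answer: rsnhl
xknje
lte
daeyj
mgli
qpn
fak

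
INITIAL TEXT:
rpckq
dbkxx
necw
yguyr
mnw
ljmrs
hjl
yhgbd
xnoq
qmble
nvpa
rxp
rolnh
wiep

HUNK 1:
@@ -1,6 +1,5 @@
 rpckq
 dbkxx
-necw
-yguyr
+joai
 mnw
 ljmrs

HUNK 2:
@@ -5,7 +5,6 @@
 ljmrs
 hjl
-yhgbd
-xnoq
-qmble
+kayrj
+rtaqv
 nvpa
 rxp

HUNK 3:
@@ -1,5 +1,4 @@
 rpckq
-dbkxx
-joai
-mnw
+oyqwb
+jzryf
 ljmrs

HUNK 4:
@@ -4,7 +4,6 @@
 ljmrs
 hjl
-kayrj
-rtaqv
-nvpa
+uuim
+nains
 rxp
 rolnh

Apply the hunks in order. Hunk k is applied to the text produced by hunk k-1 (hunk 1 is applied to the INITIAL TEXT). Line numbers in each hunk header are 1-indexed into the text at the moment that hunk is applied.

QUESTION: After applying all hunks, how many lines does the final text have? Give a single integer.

Hunk 1: at line 1 remove [necw,yguyr] add [joai] -> 13 lines: rpckq dbkxx joai mnw ljmrs hjl yhgbd xnoq qmble nvpa rxp rolnh wiep
Hunk 2: at line 5 remove [yhgbd,xnoq,qmble] add [kayrj,rtaqv] -> 12 lines: rpckq dbkxx joai mnw ljmrs hjl kayrj rtaqv nvpa rxp rolnh wiep
Hunk 3: at line 1 remove [dbkxx,joai,mnw] add [oyqwb,jzryf] -> 11 lines: rpckq oyqwb jzryf ljmrs hjl kayrj rtaqv nvpa rxp rolnh wiep
Hunk 4: at line 4 remove [kayrj,rtaqv,nvpa] add [uuim,nains] -> 10 lines: rpckq oyqwb jzryf ljmrs hjl uuim nains rxp rolnh wiep
Final line count: 10

Answer: 10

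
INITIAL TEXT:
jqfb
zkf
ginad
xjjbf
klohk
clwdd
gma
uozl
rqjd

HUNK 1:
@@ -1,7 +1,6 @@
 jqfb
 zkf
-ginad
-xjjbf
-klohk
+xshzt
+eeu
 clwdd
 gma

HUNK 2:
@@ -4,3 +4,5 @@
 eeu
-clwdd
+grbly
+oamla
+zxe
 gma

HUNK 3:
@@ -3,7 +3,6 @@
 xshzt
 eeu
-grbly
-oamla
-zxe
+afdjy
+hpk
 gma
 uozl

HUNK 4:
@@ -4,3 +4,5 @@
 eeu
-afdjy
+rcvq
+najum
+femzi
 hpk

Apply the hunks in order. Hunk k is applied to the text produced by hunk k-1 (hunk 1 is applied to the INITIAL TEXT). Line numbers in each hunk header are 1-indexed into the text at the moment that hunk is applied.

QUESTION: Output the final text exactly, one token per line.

Answer: jqfb
zkf
xshzt
eeu
rcvq
najum
femzi
hpk
gma
uozl
rqjd

Derivation:
Hunk 1: at line 1 remove [ginad,xjjbf,klohk] add [xshzt,eeu] -> 8 lines: jqfb zkf xshzt eeu clwdd gma uozl rqjd
Hunk 2: at line 4 remove [clwdd] add [grbly,oamla,zxe] -> 10 lines: jqfb zkf xshzt eeu grbly oamla zxe gma uozl rqjd
Hunk 3: at line 3 remove [grbly,oamla,zxe] add [afdjy,hpk] -> 9 lines: jqfb zkf xshzt eeu afdjy hpk gma uozl rqjd
Hunk 4: at line 4 remove [afdjy] add [rcvq,najum,femzi] -> 11 lines: jqfb zkf xshzt eeu rcvq najum femzi hpk gma uozl rqjd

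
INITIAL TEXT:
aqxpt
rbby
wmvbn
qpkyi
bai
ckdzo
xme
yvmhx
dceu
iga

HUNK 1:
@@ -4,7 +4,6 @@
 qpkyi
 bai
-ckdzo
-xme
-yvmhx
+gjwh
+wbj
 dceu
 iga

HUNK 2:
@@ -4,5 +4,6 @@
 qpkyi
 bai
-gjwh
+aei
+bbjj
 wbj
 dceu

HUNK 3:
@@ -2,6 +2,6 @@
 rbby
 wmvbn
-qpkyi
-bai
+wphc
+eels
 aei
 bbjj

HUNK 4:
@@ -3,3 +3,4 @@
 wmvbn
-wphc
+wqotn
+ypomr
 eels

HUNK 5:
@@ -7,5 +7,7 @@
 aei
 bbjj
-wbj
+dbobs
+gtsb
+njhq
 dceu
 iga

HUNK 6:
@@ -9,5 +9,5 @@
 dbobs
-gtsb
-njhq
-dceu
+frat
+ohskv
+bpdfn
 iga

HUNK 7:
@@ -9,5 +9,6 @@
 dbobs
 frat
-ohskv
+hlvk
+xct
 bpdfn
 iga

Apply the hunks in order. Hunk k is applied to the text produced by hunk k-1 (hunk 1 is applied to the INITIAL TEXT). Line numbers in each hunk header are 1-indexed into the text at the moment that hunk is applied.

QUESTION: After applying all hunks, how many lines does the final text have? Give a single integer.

Hunk 1: at line 4 remove [ckdzo,xme,yvmhx] add [gjwh,wbj] -> 9 lines: aqxpt rbby wmvbn qpkyi bai gjwh wbj dceu iga
Hunk 2: at line 4 remove [gjwh] add [aei,bbjj] -> 10 lines: aqxpt rbby wmvbn qpkyi bai aei bbjj wbj dceu iga
Hunk 3: at line 2 remove [qpkyi,bai] add [wphc,eels] -> 10 lines: aqxpt rbby wmvbn wphc eels aei bbjj wbj dceu iga
Hunk 4: at line 3 remove [wphc] add [wqotn,ypomr] -> 11 lines: aqxpt rbby wmvbn wqotn ypomr eels aei bbjj wbj dceu iga
Hunk 5: at line 7 remove [wbj] add [dbobs,gtsb,njhq] -> 13 lines: aqxpt rbby wmvbn wqotn ypomr eels aei bbjj dbobs gtsb njhq dceu iga
Hunk 6: at line 9 remove [gtsb,njhq,dceu] add [frat,ohskv,bpdfn] -> 13 lines: aqxpt rbby wmvbn wqotn ypomr eels aei bbjj dbobs frat ohskv bpdfn iga
Hunk 7: at line 9 remove [ohskv] add [hlvk,xct] -> 14 lines: aqxpt rbby wmvbn wqotn ypomr eels aei bbjj dbobs frat hlvk xct bpdfn iga
Final line count: 14

Answer: 14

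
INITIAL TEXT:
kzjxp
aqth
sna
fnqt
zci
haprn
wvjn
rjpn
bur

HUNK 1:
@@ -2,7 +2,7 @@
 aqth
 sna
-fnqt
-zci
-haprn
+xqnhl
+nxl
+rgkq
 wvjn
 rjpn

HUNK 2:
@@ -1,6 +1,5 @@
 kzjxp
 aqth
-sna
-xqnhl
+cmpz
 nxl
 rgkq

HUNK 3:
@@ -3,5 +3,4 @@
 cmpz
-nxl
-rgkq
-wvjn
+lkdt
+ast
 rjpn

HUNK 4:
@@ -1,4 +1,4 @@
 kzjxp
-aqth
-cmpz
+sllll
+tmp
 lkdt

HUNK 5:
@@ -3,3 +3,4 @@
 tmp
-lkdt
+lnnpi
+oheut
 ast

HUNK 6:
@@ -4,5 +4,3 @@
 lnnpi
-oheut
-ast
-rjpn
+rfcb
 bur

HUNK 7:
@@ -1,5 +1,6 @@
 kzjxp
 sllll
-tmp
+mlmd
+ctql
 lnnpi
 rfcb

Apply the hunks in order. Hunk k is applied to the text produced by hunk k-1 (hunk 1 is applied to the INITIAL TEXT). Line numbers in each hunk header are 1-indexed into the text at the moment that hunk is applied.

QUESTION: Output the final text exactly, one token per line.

Answer: kzjxp
sllll
mlmd
ctql
lnnpi
rfcb
bur

Derivation:
Hunk 1: at line 2 remove [fnqt,zci,haprn] add [xqnhl,nxl,rgkq] -> 9 lines: kzjxp aqth sna xqnhl nxl rgkq wvjn rjpn bur
Hunk 2: at line 1 remove [sna,xqnhl] add [cmpz] -> 8 lines: kzjxp aqth cmpz nxl rgkq wvjn rjpn bur
Hunk 3: at line 3 remove [nxl,rgkq,wvjn] add [lkdt,ast] -> 7 lines: kzjxp aqth cmpz lkdt ast rjpn bur
Hunk 4: at line 1 remove [aqth,cmpz] add [sllll,tmp] -> 7 lines: kzjxp sllll tmp lkdt ast rjpn bur
Hunk 5: at line 3 remove [lkdt] add [lnnpi,oheut] -> 8 lines: kzjxp sllll tmp lnnpi oheut ast rjpn bur
Hunk 6: at line 4 remove [oheut,ast,rjpn] add [rfcb] -> 6 lines: kzjxp sllll tmp lnnpi rfcb bur
Hunk 7: at line 1 remove [tmp] add [mlmd,ctql] -> 7 lines: kzjxp sllll mlmd ctql lnnpi rfcb bur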